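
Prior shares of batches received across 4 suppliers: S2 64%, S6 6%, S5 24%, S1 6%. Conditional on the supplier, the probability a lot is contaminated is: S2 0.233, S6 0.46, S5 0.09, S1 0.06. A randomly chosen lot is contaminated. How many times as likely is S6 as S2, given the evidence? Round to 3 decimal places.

Unnormalized posteriors (prior × likelihood):
  S2: 0.64 × 0.233 = 0.14912
  S6: 0.06 × 0.46 = 0.0276
  S5: 0.24 × 0.09 = 0.0216
  S1: 0.06 × 0.06 = 0.0036
Sum = 0.20192.
The ratio is 0.0276 / 0.14912 (the normalizer cancels) = 0.185.

0.185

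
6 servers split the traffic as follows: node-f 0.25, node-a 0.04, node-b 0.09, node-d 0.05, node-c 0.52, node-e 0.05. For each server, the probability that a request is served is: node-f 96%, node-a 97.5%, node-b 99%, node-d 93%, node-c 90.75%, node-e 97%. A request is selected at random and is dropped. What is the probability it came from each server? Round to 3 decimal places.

Taking complements, P(dropped | each) = node-f 0.04, node-a 0.025, node-b 0.01, node-d 0.07, node-c 0.0925, node-e 0.03.
Unnormalized posteriors (prior × likelihood):
  node-f: 0.25 × 0.04 = 0.01
  node-a: 0.04 × 0.025 = 0.001
  node-b: 0.09 × 0.01 = 0.0009
  node-d: 0.05 × 0.07 = 0.0035
  node-c: 0.52 × 0.0925 = 0.0481
  node-e: 0.05 × 0.03 = 0.0015
Sum = 0.065.
P(node-f | dropped) = 0.01/0.065 ≈ 0.154
P(node-a | dropped) = 0.001/0.065 ≈ 0.015
P(node-b | dropped) = 0.0009/0.065 ≈ 0.014
P(node-d | dropped) = 0.0035/0.065 ≈ 0.054
P(node-c | dropped) = 0.0481/0.065 ≈ 0.740
P(node-e | dropped) = 0.0015/0.065 ≈ 0.023

node-f 0.154, node-a 0.015, node-b 0.014, node-d 0.054, node-c 0.740, node-e 0.023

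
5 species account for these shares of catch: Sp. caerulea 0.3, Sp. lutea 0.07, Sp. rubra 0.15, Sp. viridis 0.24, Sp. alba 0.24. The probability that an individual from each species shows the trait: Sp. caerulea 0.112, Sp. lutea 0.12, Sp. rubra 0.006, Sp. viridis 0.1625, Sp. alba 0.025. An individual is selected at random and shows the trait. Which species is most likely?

Unnormalized posteriors (prior × likelihood):
  Sp. caerulea: 0.3 × 0.112 = 0.0336
  Sp. lutea: 0.07 × 0.12 = 0.0084
  Sp. rubra: 0.15 × 0.006 = 0.0009
  Sp. viridis: 0.24 × 0.1625 = 0.039
  Sp. alba: 0.24 × 0.025 = 0.006
Total = 0.0879.
Largest term belongs to Sp. viridis, so Sp. viridis is most probable.

Sp. viridis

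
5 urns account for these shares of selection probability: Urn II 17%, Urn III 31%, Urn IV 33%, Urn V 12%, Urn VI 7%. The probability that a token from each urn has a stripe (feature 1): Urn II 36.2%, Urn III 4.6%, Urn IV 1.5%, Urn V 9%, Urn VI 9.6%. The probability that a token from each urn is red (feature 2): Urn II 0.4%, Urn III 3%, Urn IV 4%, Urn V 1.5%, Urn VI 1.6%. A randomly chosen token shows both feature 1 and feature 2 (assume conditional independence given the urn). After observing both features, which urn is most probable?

Unnormalized posteriors (prior × likelihood):
  Urn II: 0.17 × 0.362 × 0.004 = 0.00024616
  Urn III: 0.31 × 0.046 × 0.03 = 0.0004278
  Urn IV: 0.33 × 0.015 × 0.04 = 0.000198
  Urn V: 0.12 × 0.09 × 0.015 = 0.000162
  Urn VI: 0.07 × 0.096 × 0.016 = 0.00010752
Normalizing constant = 0.00114148.
Largest term belongs to Urn III, so Urn III is most probable.

Urn III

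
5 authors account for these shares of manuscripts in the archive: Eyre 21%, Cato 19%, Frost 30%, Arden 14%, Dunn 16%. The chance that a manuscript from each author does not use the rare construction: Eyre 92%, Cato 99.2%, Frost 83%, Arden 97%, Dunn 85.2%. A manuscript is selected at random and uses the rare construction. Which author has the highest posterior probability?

Frost

Taking complements, P(rare-form | each) = Eyre 0.08, Cato 0.008, Frost 0.17, Arden 0.03, Dunn 0.148.
Compute prior × likelihood for every hypothesis:
  Eyre: 0.21 × 0.08 = 0.0168
  Cato: 0.19 × 0.008 = 0.00152
  Frost: 0.3 × 0.17 = 0.051
  Arden: 0.14 × 0.03 = 0.0042
  Dunn: 0.16 × 0.148 = 0.02368
Total = 0.0972.
Largest term belongs to Frost, so Frost is most probable.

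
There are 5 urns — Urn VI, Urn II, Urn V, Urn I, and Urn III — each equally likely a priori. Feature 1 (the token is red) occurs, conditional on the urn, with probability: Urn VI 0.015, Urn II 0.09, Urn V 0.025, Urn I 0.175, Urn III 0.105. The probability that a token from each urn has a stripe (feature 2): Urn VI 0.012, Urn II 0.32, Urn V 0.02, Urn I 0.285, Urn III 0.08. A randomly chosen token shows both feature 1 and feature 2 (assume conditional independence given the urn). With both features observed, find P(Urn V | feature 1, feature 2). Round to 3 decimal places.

Since the prior is uniform, the posterior is proportional to the likelihood:
  Urn VI: 0.015 × 0.012 = 0.00018
  Urn II: 0.09 × 0.32 = 0.0288
  Urn V: 0.025 × 0.02 = 0.0005
  Urn I: 0.175 × 0.285 = 0.049875
  Urn III: 0.105 × 0.08 = 0.0084
Sum = 0.087755.
P(Urn V | evidence) = 0.0005 / 0.087755 ≈ 0.006.

0.006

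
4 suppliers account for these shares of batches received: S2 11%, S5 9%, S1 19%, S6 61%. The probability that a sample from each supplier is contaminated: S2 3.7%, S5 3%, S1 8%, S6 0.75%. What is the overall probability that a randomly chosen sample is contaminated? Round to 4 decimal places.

Prior × likelihood for each hypothesis:
  S2: 0.11 × 0.037 = 0.00407
  S5: 0.09 × 0.03 = 0.0027
  S1: 0.19 × 0.08 = 0.0152
  S6: 0.61 × 0.0075 = 0.004575
P(contaminated) = 0.00407 + 0.0027 + 0.0152 + 0.004575 = 0.026545 → 0.0265.

0.0265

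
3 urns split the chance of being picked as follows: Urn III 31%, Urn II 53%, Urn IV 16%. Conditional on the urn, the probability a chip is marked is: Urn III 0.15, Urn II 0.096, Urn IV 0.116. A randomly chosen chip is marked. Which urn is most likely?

Urn II

Compute prior × likelihood for every hypothesis:
  Urn III: 0.31 × 0.15 = 0.0465
  Urn II: 0.53 × 0.096 = 0.05088
  Urn IV: 0.16 × 0.116 = 0.01856
Total = 0.11594.
Largest term belongs to Urn II, so Urn II is most probable.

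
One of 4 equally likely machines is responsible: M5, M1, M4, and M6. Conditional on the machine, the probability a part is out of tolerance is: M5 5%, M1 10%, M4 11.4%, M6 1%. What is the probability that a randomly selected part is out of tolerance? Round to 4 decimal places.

With a uniform prior (1/4 each), posterior ∝ likelihood:
  M5: 0.05
  M1: 0.1
  M4: 0.114
  M6: 0.01
P(oversize) = (1/4) × (0.05 + 0.1 + 0.114 + 0.01) = 0.274/4 ≈ 0.0685.

0.0685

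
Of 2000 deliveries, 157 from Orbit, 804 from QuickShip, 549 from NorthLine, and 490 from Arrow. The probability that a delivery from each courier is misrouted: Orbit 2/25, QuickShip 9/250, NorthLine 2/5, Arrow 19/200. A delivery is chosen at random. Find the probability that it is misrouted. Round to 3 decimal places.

0.154

Compute prior × likelihood for every hypothesis:
  Orbit: 0.0785 × 0.08 = 0.00628
  QuickShip: 0.402 × 0.036 = 0.014472
  NorthLine: 0.2745 × 0.4 = 0.1098
  Arrow: 0.245 × 0.095 = 0.023275
P(misrouted) = 0.00628 + 0.014472 + 0.1098 + 0.023275 = 0.153827 → 0.154.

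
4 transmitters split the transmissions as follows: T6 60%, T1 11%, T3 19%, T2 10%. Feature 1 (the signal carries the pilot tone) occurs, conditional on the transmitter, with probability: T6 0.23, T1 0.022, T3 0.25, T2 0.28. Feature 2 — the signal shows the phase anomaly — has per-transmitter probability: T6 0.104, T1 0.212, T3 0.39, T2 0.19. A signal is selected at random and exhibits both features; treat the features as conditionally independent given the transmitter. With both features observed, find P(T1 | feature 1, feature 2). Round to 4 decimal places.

0.0133

By Bayes' rule, posterior ∝ prior × likelihood:
  T6: 0.6 × 0.23 × 0.104 = 0.014352
  T1: 0.11 × 0.022 × 0.212 = 0.00051304
  T3: 0.19 × 0.25 × 0.39 = 0.018525
  T2: 0.1 × 0.28 × 0.19 = 0.00532
Normalizing constant = 0.03871004.
P(T1 | evidence) = 0.00051304 / 0.03871004 ≈ 0.0133.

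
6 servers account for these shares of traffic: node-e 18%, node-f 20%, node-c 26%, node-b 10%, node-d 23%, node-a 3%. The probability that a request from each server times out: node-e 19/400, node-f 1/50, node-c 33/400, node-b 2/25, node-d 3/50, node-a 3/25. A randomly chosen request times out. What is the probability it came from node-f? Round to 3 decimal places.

0.067

By Bayes' rule, posterior ∝ prior × likelihood:
  node-e: 0.18 × 0.0475 = 0.00855
  node-f: 0.2 × 0.02 = 0.004
  node-c: 0.26 × 0.0825 = 0.02145
  node-b: 0.1 × 0.08 = 0.008
  node-d: 0.23 × 0.06 = 0.0138
  node-a: 0.03 × 0.12 = 0.0036
Total = 0.0594.
P(node-f | evidence) = 0.004 / 0.0594 ≈ 0.067.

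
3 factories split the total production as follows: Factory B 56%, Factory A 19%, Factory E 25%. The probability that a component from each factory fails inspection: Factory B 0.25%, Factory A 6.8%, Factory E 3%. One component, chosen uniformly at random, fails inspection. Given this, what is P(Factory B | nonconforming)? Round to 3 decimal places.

Compute prior × likelihood for every hypothesis:
  Factory B: 0.56 × 0.0025 = 0.0014
  Factory A: 0.19 × 0.068 = 0.01292
  Factory E: 0.25 × 0.03 = 0.0075
Total = 0.02182.
P(Factory B | evidence) = 0.0014 / 0.02182 ≈ 0.064.

0.064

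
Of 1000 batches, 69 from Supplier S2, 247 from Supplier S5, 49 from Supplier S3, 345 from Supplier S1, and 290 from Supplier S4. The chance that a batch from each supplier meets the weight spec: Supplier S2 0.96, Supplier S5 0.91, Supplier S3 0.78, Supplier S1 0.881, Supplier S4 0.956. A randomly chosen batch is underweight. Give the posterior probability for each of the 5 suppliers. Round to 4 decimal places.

Taking complements, P(underweight | each) = Supplier S2 0.04, Supplier S5 0.09, Supplier S3 0.22, Supplier S1 0.119, Supplier S4 0.044.
By Bayes' rule, posterior ∝ prior × likelihood:
  Supplier S2: 0.069 × 0.04 = 0.00276
  Supplier S5: 0.247 × 0.09 = 0.02223
  Supplier S3: 0.049 × 0.22 = 0.01078
  Supplier S1: 0.345 × 0.119 = 0.041055
  Supplier S4: 0.29 × 0.044 = 0.01276
Sum = 0.089585.
P(Supplier S2 | underweight) = 0.00276/0.089585 ≈ 0.0308
P(Supplier S5 | underweight) = 0.02223/0.089585 ≈ 0.2481
P(Supplier S3 | underweight) = 0.01078/0.089585 ≈ 0.1203
P(Supplier S1 | underweight) = 0.041055/0.089585 ≈ 0.4583
P(Supplier S4 | underweight) = 0.01276/0.089585 ≈ 0.1424

Supplier S2 0.0308, Supplier S5 0.2481, Supplier S3 0.1203, Supplier S1 0.4583, Supplier S4 0.1424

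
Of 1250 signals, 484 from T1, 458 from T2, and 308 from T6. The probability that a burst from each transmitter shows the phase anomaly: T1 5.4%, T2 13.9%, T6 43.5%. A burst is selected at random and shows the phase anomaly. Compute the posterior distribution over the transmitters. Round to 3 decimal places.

T1 0.117, T2 0.284, T6 0.599

Compute prior × likelihood for every hypothesis:
  T1: 0.3872 × 0.054 = 0.0209088
  T2: 0.3664 × 0.139 = 0.0509296
  T6: 0.2464 × 0.435 = 0.107184
Total = 0.1790224.
P(T1 | anomaly) = 0.0209088/0.1790224 ≈ 0.117
P(T2 | anomaly) = 0.0509296/0.1790224 ≈ 0.284
P(T6 | anomaly) = 0.107184/0.1790224 ≈ 0.599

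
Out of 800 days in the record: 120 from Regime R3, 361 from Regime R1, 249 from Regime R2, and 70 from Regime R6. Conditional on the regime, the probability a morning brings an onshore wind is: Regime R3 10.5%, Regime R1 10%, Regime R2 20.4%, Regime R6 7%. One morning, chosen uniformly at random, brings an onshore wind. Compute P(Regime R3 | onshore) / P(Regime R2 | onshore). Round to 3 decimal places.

0.248

Prior × likelihood for each hypothesis:
  Regime R3: 0.15 × 0.105 = 0.01575
  Regime R1: 0.45125 × 0.1 = 0.045125
  Regime R2: 0.31125 × 0.204 = 0.063495
  Regime R6: 0.0875 × 0.07 = 0.006125
Sum = 0.130495.
The ratio is 0.01575 / 0.063495 (the normalizer cancels) = 0.248.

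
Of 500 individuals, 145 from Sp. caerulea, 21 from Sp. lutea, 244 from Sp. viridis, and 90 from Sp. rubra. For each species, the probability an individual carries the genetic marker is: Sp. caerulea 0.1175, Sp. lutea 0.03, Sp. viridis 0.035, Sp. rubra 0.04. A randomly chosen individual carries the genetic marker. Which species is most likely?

Compute prior × likelihood for every hypothesis:
  Sp. caerulea: 0.29 × 0.1175 = 0.034075
  Sp. lutea: 0.042 × 0.03 = 0.00126
  Sp. viridis: 0.488 × 0.035 = 0.01708
  Sp. rubra: 0.18 × 0.04 = 0.0072
Total = 0.059615.
Largest term belongs to Sp. caerulea, so Sp. caerulea is most probable.

Sp. caerulea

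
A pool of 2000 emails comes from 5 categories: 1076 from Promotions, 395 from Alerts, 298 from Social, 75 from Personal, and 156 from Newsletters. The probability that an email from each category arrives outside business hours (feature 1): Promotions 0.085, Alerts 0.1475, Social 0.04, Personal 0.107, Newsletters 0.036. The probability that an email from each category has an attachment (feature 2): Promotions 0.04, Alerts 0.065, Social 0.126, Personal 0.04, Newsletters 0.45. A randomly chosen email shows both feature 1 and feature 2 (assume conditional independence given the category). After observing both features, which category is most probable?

Prior × likelihood for each hypothesis:
  Promotions: 0.538 × 0.085 × 0.04 = 0.0018292
  Alerts: 0.1975 × 0.1475 × 0.065 = 0.00189353125
  Social: 0.149 × 0.04 × 0.126 = 0.00075096
  Personal: 0.0375 × 0.107 × 0.04 = 0.0001605
  Newsletters: 0.078 × 0.036 × 0.45 = 0.0012636
Normalizing constant = 0.00589779125.
Largest term belongs to Alerts, so Alerts is most probable.

Alerts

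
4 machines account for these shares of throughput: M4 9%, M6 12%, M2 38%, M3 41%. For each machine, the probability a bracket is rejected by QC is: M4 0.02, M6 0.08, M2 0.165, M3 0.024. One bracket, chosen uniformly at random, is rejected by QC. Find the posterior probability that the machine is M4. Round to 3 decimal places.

0.021

By Bayes' rule, posterior ∝ prior × likelihood:
  M4: 0.09 × 0.02 = 0.0018
  M6: 0.12 × 0.08 = 0.0096
  M2: 0.38 × 0.165 = 0.0627
  M3: 0.41 × 0.024 = 0.00984
Sum = 0.08394.
P(M4 | evidence) = 0.0018 / 0.08394 ≈ 0.021.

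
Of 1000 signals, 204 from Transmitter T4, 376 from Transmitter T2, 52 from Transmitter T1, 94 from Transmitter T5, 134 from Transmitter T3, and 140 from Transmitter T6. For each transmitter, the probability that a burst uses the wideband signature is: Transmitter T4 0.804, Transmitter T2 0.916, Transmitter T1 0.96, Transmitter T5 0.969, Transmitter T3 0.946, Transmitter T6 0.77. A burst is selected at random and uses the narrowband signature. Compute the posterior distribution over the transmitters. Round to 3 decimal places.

Transmitter T4 0.345, Transmitter T2 0.272, Transmitter T1 0.018, Transmitter T5 0.025, Transmitter T3 0.062, Transmitter T6 0.278

Taking complements, P(narrowband | each) = Transmitter T4 0.196, Transmitter T2 0.084, Transmitter T1 0.04, Transmitter T5 0.031, Transmitter T3 0.054, Transmitter T6 0.23.
Prior × likelihood for each hypothesis:
  Transmitter T4: 0.204 × 0.196 = 0.039984
  Transmitter T2: 0.376 × 0.084 = 0.031584
  Transmitter T1: 0.052 × 0.04 = 0.00208
  Transmitter T5: 0.094 × 0.031 = 0.002914
  Transmitter T3: 0.134 × 0.054 = 0.007236
  Transmitter T6: 0.14 × 0.23 = 0.0322
Normalizing constant = 0.115998.
P(Transmitter T4 | narrowband) = 0.039984/0.115998 ≈ 0.345
P(Transmitter T2 | narrowband) = 0.031584/0.115998 ≈ 0.272
P(Transmitter T1 | narrowband) = 0.00208/0.115998 ≈ 0.018
P(Transmitter T5 | narrowband) = 0.002914/0.115998 ≈ 0.025
P(Transmitter T3 | narrowband) = 0.007236/0.115998 ≈ 0.062
P(Transmitter T6 | narrowband) = 0.0322/0.115998 ≈ 0.278
(Check: 0.345+0.272+0.018+0.025+0.062+0.278 = 1.000.)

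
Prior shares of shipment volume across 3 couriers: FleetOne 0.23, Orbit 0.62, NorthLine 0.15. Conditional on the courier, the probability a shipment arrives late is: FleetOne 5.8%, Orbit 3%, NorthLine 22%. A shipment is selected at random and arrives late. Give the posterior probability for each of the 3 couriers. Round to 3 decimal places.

FleetOne 0.205, Orbit 0.286, NorthLine 0.508

By Bayes' rule, posterior ∝ prior × likelihood:
  FleetOne: 0.23 × 0.058 = 0.01334
  Orbit: 0.62 × 0.03 = 0.0186
  NorthLine: 0.15 × 0.22 = 0.033
Normalizing constant = 0.06494.
P(FleetOne | late) = 0.01334/0.06494 ≈ 0.205
P(Orbit | late) = 0.0186/0.06494 ≈ 0.286
P(NorthLine | late) = 0.033/0.06494 ≈ 0.508
(Check: 0.205+0.286+0.508 = 0.999.)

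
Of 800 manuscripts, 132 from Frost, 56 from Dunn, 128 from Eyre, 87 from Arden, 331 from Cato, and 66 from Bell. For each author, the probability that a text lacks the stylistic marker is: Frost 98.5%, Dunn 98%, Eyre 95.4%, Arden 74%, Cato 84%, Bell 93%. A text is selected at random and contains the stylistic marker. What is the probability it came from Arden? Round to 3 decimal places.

Taking complements, P(marker | each) = Frost 0.015, Dunn 0.02, Eyre 0.046, Arden 0.26, Cato 0.16, Bell 0.07.
Unnormalized posteriors (prior × likelihood):
  Frost: 0.165 × 0.015 = 0.002475
  Dunn: 0.07 × 0.02 = 0.0014
  Eyre: 0.16 × 0.046 = 0.00736
  Arden: 0.10875 × 0.26 = 0.028275
  Cato: 0.41375 × 0.16 = 0.0662
  Bell: 0.0825 × 0.07 = 0.005775
Normalizing constant = 0.111485.
P(Arden | evidence) = 0.028275 / 0.111485 ≈ 0.254.

0.254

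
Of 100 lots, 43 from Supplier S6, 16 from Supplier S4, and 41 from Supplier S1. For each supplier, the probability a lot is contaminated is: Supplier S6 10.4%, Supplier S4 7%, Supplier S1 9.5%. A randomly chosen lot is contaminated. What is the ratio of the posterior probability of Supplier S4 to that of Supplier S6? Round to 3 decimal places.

0.250

Compute prior × likelihood for every hypothesis:
  Supplier S6: 0.43 × 0.104 = 0.04472
  Supplier S4: 0.16 × 0.07 = 0.0112
  Supplier S1: 0.41 × 0.095 = 0.03895
Sum = 0.09487.
The ratio is 0.0112 / 0.04472 (the normalizer cancels) = 0.250.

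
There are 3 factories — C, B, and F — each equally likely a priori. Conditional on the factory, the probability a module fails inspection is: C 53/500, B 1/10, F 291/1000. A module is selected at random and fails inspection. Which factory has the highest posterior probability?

With a uniform prior (1/3 each), posterior ∝ likelihood:
  C: 0.106
  B: 0.1
  F: 0.291
Total = 0.497.
Largest term belongs to F, so F is most probable.

F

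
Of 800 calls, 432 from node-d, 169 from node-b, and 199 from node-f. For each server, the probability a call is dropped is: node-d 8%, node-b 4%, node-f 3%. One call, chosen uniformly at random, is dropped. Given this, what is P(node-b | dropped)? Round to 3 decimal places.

0.143

Compute prior × likelihood for every hypothesis:
  node-d: 0.54 × 0.08 = 0.0432
  node-b: 0.21125 × 0.04 = 0.00845
  node-f: 0.24875 × 0.03 = 0.0074625
Sum = 0.0591125.
P(node-b | evidence) = 0.00845 / 0.0591125 ≈ 0.143.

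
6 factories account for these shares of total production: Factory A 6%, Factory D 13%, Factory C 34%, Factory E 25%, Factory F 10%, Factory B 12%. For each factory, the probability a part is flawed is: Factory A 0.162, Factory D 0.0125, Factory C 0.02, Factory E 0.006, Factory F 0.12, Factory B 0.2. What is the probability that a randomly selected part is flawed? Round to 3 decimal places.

0.056

By Bayes' rule, posterior ∝ prior × likelihood:
  Factory A: 0.06 × 0.162 = 0.00972
  Factory D: 0.13 × 0.0125 = 0.001625
  Factory C: 0.34 × 0.02 = 0.0068
  Factory E: 0.25 × 0.006 = 0.0015
  Factory F: 0.1 × 0.12 = 0.012
  Factory B: 0.12 × 0.2 = 0.024
P(flawed) = 0.00972 + 0.001625 + 0.0068 + 0.0015 + 0.012 + 0.024 = 0.055645 → 0.056.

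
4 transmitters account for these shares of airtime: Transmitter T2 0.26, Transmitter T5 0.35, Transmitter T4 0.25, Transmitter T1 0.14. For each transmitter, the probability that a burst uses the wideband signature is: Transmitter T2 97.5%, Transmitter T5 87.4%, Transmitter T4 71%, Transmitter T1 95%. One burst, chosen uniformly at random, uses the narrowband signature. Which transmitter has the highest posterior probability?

Transmitter T4

Taking complements, P(narrowband | each) = Transmitter T2 0.025, Transmitter T5 0.126, Transmitter T4 0.29, Transmitter T1 0.05.
Compute prior × likelihood for every hypothesis:
  Transmitter T2: 0.26 × 0.025 = 0.0065
  Transmitter T5: 0.35 × 0.126 = 0.0441
  Transmitter T4: 0.25 × 0.29 = 0.0725
  Transmitter T1: 0.14 × 0.05 = 0.007
Total = 0.1301.
Largest term belongs to Transmitter T4, so Transmitter T4 is most probable.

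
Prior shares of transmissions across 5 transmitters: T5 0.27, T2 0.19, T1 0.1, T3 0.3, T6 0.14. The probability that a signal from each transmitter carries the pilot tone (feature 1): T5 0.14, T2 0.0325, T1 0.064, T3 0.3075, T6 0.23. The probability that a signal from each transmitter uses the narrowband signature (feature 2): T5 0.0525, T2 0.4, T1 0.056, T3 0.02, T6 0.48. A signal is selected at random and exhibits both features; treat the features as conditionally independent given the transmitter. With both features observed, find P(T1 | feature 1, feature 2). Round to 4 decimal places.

0.0162

Compute prior × likelihood for every hypothesis:
  T5: 0.27 × 0.14 × 0.0525 = 0.0019845
  T2: 0.19 × 0.0325 × 0.4 = 0.00247
  T1: 0.1 × 0.064 × 0.056 = 0.0003584
  T3: 0.3 × 0.3075 × 0.02 = 0.001845
  T6: 0.14 × 0.23 × 0.48 = 0.015456
Sum = 0.0221139.
P(T1 | evidence) = 0.0003584 / 0.0221139 ≈ 0.0162.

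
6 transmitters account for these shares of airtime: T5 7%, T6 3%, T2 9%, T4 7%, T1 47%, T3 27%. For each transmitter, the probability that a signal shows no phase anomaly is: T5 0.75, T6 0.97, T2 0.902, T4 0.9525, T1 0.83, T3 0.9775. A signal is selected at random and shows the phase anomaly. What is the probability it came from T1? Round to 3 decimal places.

0.686

Taking complements, P(anomaly | each) = T5 0.25, T6 0.03, T2 0.098, T4 0.0475, T1 0.17, T3 0.0225.
Unnormalized posteriors (prior × likelihood):
  T5: 0.07 × 0.25 = 0.0175
  T6: 0.03 × 0.03 = 0.0009
  T2: 0.09 × 0.098 = 0.00882
  T4: 0.07 × 0.0475 = 0.003325
  T1: 0.47 × 0.17 = 0.0799
  T3: 0.27 × 0.0225 = 0.006075
Normalizing constant = 0.11652.
P(T1 | evidence) = 0.0799 / 0.11652 ≈ 0.686.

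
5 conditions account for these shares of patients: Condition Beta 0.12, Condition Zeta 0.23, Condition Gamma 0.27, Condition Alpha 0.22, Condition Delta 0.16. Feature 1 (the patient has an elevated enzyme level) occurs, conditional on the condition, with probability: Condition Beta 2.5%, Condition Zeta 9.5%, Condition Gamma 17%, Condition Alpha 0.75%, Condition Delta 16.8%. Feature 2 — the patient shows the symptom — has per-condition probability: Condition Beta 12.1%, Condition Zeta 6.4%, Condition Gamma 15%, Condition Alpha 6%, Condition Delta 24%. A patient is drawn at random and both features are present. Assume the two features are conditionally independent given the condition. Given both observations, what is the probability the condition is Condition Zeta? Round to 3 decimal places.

0.092

Prior × likelihood for each hypothesis:
  Condition Beta: 0.12 × 0.025 × 0.121 = 0.000363
  Condition Zeta: 0.23 × 0.095 × 0.064 = 0.0013984
  Condition Gamma: 0.27 × 0.17 × 0.15 = 0.006885
  Condition Alpha: 0.22 × 0.0075 × 0.06 = 0.000099
  Condition Delta: 0.16 × 0.168 × 0.24 = 0.0064512
Sum = 0.0151966.
P(Condition Zeta | evidence) = 0.0013984 / 0.0151966 ≈ 0.092.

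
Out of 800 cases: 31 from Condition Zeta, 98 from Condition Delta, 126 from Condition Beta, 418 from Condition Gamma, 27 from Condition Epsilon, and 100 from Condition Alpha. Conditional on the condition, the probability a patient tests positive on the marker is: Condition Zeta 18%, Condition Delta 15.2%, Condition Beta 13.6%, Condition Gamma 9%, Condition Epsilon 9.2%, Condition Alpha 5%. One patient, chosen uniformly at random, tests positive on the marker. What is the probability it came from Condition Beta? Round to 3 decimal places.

Compute prior × likelihood for every hypothesis:
  Condition Zeta: 0.03875 × 0.18 = 0.006975
  Condition Delta: 0.1225 × 0.152 = 0.01862
  Condition Beta: 0.1575 × 0.136 = 0.02142
  Condition Gamma: 0.5225 × 0.09 = 0.047025
  Condition Epsilon: 0.03375 × 0.092 = 0.003105
  Condition Alpha: 0.125 × 0.05 = 0.00625
Sum = 0.103395.
P(Condition Beta | evidence) = 0.02142 / 0.103395 ≈ 0.207.

0.207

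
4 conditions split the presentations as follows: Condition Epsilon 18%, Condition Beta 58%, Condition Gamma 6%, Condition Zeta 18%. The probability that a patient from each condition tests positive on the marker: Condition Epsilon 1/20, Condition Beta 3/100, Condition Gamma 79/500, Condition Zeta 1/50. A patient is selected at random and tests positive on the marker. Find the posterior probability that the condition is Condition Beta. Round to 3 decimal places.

0.441

Compute prior × likelihood for every hypothesis:
  Condition Epsilon: 0.18 × 0.05 = 0.009
  Condition Beta: 0.58 × 0.03 = 0.0174
  Condition Gamma: 0.06 × 0.158 = 0.00948
  Condition Zeta: 0.18 × 0.02 = 0.0036
Normalizing constant = 0.03948.
P(Condition Beta | evidence) = 0.0174 / 0.03948 ≈ 0.441.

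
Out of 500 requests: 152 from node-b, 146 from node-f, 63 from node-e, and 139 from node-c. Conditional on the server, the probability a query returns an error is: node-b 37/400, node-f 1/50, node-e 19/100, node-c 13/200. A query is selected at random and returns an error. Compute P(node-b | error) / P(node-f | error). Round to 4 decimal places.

4.8151

Prior × likelihood for each hypothesis:
  node-b: 0.304 × 0.0925 = 0.02812
  node-f: 0.292 × 0.02 = 0.00584
  node-e: 0.126 × 0.19 = 0.02394
  node-c: 0.278 × 0.065 = 0.01807
Sum = 0.07597.
The ratio is 0.02812 / 0.00584 (the normalizer cancels) = 4.8151.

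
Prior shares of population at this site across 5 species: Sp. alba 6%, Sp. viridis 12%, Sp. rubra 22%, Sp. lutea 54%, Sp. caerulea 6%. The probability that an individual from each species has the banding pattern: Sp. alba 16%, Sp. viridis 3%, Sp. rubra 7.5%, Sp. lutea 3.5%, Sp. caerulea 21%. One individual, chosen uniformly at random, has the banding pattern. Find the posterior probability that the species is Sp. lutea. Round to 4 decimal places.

By Bayes' rule, posterior ∝ prior × likelihood:
  Sp. alba: 0.06 × 0.16 = 0.0096
  Sp. viridis: 0.12 × 0.03 = 0.0036
  Sp. rubra: 0.22 × 0.075 = 0.0165
  Sp. lutea: 0.54 × 0.035 = 0.0189
  Sp. caerulea: 0.06 × 0.21 = 0.0126
Total = 0.0612.
P(Sp. lutea | evidence) = 0.0189 / 0.0612 ≈ 0.3088.

0.3088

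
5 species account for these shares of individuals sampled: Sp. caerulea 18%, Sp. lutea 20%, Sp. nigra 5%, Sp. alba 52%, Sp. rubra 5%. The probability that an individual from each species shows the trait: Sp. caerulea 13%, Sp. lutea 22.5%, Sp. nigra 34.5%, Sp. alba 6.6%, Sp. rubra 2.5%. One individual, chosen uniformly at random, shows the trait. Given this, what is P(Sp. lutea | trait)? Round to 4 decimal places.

By Bayes' rule, posterior ∝ prior × likelihood:
  Sp. caerulea: 0.18 × 0.13 = 0.0234
  Sp. lutea: 0.2 × 0.225 = 0.045
  Sp. nigra: 0.05 × 0.345 = 0.01725
  Sp. alba: 0.52 × 0.066 = 0.03432
  Sp. rubra: 0.05 × 0.025 = 0.00125
Total = 0.12122.
P(Sp. lutea | evidence) = 0.045 / 0.12122 ≈ 0.3712.

0.3712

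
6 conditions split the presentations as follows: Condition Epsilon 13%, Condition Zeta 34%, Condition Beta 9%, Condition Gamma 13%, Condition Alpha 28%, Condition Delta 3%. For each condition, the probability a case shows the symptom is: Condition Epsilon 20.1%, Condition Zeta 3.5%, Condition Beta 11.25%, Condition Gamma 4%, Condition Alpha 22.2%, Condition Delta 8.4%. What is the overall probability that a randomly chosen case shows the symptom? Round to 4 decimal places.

0.1180

Prior × likelihood for each hypothesis:
  Condition Epsilon: 0.13 × 0.201 = 0.02613
  Condition Zeta: 0.34 × 0.035 = 0.0119
  Condition Beta: 0.09 × 0.1125 = 0.010125
  Condition Gamma: 0.13 × 0.04 = 0.0052
  Condition Alpha: 0.28 × 0.222 = 0.06216
  Condition Delta: 0.03 × 0.084 = 0.00252
P(symptomatic) = 0.02613 + 0.0119 + 0.010125 + 0.0052 + 0.06216 + 0.00252 = 0.118035 → 0.1180.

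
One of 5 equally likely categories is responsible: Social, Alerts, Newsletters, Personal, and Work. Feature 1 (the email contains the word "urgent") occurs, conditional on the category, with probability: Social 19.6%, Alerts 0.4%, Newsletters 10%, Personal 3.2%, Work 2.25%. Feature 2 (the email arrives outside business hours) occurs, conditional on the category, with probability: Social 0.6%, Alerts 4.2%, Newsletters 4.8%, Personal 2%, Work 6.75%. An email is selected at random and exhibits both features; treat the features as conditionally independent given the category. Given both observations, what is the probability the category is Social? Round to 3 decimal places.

0.142

With a uniform prior (1/5 each), posterior ∝ likelihood:
  Social: 0.196 × 0.006 = 0.001176
  Alerts: 0.004 × 0.042 = 0.000168
  Newsletters: 0.1 × 0.048 = 0.0048
  Personal: 0.032 × 0.02 = 0.00064
  Work: 0.0225 × 0.0675 = 0.00151875
Normalizing constant = 0.00830275.
P(Social | evidence) = 0.001176 / 0.00830275 ≈ 0.142.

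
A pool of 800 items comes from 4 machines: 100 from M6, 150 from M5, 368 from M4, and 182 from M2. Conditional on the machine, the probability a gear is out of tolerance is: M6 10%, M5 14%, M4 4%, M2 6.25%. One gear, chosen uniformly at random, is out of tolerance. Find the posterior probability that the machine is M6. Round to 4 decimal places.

Unnormalized posteriors (prior × likelihood):
  M6: 0.125 × 0.1 = 0.0125
  M5: 0.1875 × 0.14 = 0.02625
  M4: 0.46 × 0.04 = 0.0184
  M2: 0.2275 × 0.0625 = 0.01421875
Normalizing constant = 0.07136875.
P(M6 | evidence) = 0.0125 / 0.07136875 ≈ 0.1751.

0.1751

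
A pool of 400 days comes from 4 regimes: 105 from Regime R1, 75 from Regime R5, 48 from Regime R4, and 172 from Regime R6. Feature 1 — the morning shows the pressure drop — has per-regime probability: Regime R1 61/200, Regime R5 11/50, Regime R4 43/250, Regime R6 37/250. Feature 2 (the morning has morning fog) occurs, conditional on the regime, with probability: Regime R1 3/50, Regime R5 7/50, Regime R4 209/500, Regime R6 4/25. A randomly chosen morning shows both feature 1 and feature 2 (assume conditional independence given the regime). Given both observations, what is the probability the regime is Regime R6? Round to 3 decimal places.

0.346

Prior × likelihood for each hypothesis:
  Regime R1: 0.2625 × 0.305 × 0.06 = 0.00480375
  Regime R5: 0.1875 × 0.22 × 0.14 = 0.005775
  Regime R4: 0.12 × 0.172 × 0.418 = 0.00862752
  Regime R6: 0.43 × 0.148 × 0.16 = 0.0101824
Sum = 0.02938867.
P(Regime R6 | evidence) = 0.0101824 / 0.02938867 ≈ 0.346.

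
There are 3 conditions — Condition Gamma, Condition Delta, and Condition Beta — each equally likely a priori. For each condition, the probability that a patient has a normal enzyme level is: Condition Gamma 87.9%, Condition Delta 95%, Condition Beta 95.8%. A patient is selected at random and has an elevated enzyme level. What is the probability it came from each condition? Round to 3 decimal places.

Condition Gamma 0.568, Condition Delta 0.235, Condition Beta 0.197

Taking complements, P(elevated | each) = Condition Gamma 0.121, Condition Delta 0.05, Condition Beta 0.042.
Since the prior is uniform, the posterior is proportional to the likelihood:
  Condition Gamma: 0.121
  Condition Delta: 0.05
  Condition Beta: 0.042
Total = 0.213.
P(Condition Gamma | elevated) = 0.121/0.213 ≈ 0.568
P(Condition Delta | elevated) = 0.05/0.213 ≈ 0.235
P(Condition Beta | elevated) = 0.042/0.213 ≈ 0.197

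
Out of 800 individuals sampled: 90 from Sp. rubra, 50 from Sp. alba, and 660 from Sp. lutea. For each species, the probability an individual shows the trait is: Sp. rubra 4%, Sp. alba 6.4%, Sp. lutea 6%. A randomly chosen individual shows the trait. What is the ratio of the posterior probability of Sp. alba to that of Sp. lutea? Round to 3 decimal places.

0.081

Prior × likelihood for each hypothesis:
  Sp. rubra: 0.1125 × 0.04 = 0.0045
  Sp. alba: 0.0625 × 0.064 = 0.004
  Sp. lutea: 0.825 × 0.06 = 0.0495
Normalizing constant = 0.058.
The ratio is 0.004 / 0.0495 (the normalizer cancels) = 0.081.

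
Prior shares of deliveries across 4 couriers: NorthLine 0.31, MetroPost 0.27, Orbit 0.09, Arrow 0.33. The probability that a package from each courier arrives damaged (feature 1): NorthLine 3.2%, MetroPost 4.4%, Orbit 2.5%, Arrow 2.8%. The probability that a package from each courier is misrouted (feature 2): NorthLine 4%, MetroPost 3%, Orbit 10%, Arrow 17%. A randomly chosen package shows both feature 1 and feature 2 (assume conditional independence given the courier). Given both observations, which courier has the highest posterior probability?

Compute prior × likelihood for every hypothesis:
  NorthLine: 0.31 × 0.032 × 0.04 = 0.0003968
  MetroPost: 0.27 × 0.044 × 0.03 = 0.0003564
  Orbit: 0.09 × 0.025 × 0.1 = 0.000225
  Arrow: 0.33 × 0.028 × 0.17 = 0.0015708
Sum = 0.002549.
Largest term belongs to Arrow, so Arrow is most probable.

Arrow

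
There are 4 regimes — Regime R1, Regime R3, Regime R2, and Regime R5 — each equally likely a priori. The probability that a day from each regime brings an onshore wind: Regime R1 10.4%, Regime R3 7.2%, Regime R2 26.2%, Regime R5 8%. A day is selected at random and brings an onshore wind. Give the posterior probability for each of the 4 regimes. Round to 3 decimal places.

Regime R1 0.201, Regime R3 0.139, Regime R2 0.506, Regime R5 0.154

With a uniform prior (1/4 each), posterior ∝ likelihood:
  Regime R1: 0.104
  Regime R3: 0.072
  Regime R2: 0.262
  Regime R5: 0.08
Normalizing constant = 0.518.
P(Regime R1 | onshore) = 0.104/0.518 ≈ 0.201
P(Regime R3 | onshore) = 0.072/0.518 ≈ 0.139
P(Regime R2 | onshore) = 0.262/0.518 ≈ 0.506
P(Regime R5 | onshore) = 0.08/0.518 ≈ 0.154
(Check: 0.201+0.139+0.506+0.154 = 1.000.)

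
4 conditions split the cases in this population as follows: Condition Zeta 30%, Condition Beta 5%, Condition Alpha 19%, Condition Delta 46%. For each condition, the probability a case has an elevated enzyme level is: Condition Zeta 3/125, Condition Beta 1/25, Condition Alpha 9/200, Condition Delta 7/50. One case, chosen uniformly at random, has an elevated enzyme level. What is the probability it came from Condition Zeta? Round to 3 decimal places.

0.088

Compute prior × likelihood for every hypothesis:
  Condition Zeta: 0.3 × 0.024 = 0.0072
  Condition Beta: 0.05 × 0.04 = 0.002
  Condition Alpha: 0.19 × 0.045 = 0.00855
  Condition Delta: 0.46 × 0.14 = 0.0644
Sum = 0.08215.
P(Condition Zeta | evidence) = 0.0072 / 0.08215 ≈ 0.088.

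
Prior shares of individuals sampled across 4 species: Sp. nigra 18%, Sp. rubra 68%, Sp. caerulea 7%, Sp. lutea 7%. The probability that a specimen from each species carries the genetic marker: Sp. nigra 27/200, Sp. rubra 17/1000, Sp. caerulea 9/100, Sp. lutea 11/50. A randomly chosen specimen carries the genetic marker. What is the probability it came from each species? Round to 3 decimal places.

Sp. nigra 0.422, Sp. rubra 0.201, Sp. caerulea 0.109, Sp. lutea 0.268

Prior × likelihood for each hypothesis:
  Sp. nigra: 0.18 × 0.135 = 0.0243
  Sp. rubra: 0.68 × 0.017 = 0.01156
  Sp. caerulea: 0.07 × 0.09 = 0.0063
  Sp. lutea: 0.07 × 0.22 = 0.0154
Total = 0.05756.
P(Sp. nigra | marker) = 0.0243/0.05756 ≈ 0.422
P(Sp. rubra | marker) = 0.01156/0.05756 ≈ 0.201
P(Sp. caerulea | marker) = 0.0063/0.05756 ≈ 0.109
P(Sp. lutea | marker) = 0.0154/0.05756 ≈ 0.268
(Check: 0.422+0.201+0.109+0.268 = 1.000.)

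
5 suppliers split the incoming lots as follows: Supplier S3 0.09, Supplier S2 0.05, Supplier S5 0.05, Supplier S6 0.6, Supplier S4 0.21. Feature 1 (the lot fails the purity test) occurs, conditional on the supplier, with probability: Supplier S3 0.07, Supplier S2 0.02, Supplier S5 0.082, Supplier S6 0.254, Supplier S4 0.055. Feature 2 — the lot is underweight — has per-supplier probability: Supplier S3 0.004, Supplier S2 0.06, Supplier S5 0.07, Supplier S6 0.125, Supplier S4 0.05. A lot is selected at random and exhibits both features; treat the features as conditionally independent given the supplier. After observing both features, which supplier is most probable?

Supplier S6

Compute prior × likelihood for every hypothesis:
  Supplier S3: 0.09 × 0.07 × 0.004 = 0.0000252
  Supplier S2: 0.05 × 0.02 × 0.06 = 0.00006
  Supplier S5: 0.05 × 0.082 × 0.07 = 0.000287
  Supplier S6: 0.6 × 0.254 × 0.125 = 0.01905
  Supplier S4: 0.21 × 0.055 × 0.05 = 0.0005775
Sum = 0.0199997.
Largest term belongs to Supplier S6, so Supplier S6 is most probable.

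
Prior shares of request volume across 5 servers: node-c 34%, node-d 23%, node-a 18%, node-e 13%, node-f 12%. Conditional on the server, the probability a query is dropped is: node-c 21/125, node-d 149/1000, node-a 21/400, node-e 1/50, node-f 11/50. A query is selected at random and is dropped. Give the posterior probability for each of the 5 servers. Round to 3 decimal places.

node-c 0.440, node-d 0.264, node-a 0.073, node-e 0.020, node-f 0.203

Compute prior × likelihood for every hypothesis:
  node-c: 0.34 × 0.168 = 0.05712
  node-d: 0.23 × 0.149 = 0.03427
  node-a: 0.18 × 0.0525 = 0.00945
  node-e: 0.13 × 0.02 = 0.0026
  node-f: 0.12 × 0.22 = 0.0264
Normalizing constant = 0.12984.
P(node-c | dropped) = 0.05712/0.12984 ≈ 0.440
P(node-d | dropped) = 0.03427/0.12984 ≈ 0.264
P(node-a | dropped) = 0.00945/0.12984 ≈ 0.073
P(node-e | dropped) = 0.0026/0.12984 ≈ 0.020
P(node-f | dropped) = 0.0264/0.12984 ≈ 0.203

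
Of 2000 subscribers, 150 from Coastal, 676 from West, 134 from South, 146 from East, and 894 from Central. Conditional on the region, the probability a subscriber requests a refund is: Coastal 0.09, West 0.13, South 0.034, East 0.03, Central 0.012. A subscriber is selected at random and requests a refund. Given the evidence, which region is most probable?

West

Prior × likelihood for each hypothesis:
  Coastal: 0.075 × 0.09 = 0.00675
  West: 0.338 × 0.13 = 0.04394
  South: 0.067 × 0.034 = 0.002278
  East: 0.073 × 0.03 = 0.00219
  Central: 0.447 × 0.012 = 0.005364
Normalizing constant = 0.060522.
Largest term belongs to West, so West is most probable.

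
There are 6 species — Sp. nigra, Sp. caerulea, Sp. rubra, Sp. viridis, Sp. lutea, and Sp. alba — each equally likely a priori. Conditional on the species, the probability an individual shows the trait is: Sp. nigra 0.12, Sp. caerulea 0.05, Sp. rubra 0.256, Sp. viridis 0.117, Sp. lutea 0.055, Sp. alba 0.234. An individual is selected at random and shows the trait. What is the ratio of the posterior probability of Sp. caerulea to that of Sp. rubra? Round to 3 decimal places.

0.195

With a uniform prior (1/6 each), posterior ∝ likelihood:
  Sp. nigra: 0.12
  Sp. caerulea: 0.05
  Sp. rubra: 0.256
  Sp. viridis: 0.117
  Sp. lutea: 0.055
  Sp. alba: 0.234
Total = 0.832.
The ratio is 0.05 / 0.256 (the normalizer cancels) = 0.195.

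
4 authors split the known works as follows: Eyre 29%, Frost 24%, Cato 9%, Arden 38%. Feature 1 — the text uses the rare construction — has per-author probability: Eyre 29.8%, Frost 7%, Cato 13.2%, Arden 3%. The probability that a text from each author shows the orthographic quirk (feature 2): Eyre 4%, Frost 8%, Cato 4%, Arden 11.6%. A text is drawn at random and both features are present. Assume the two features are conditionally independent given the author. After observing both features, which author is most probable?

Eyre

Prior × likelihood for each hypothesis:
  Eyre: 0.29 × 0.298 × 0.04 = 0.0034568
  Frost: 0.24 × 0.07 × 0.08 = 0.001344
  Cato: 0.09 × 0.132 × 0.04 = 0.0004752
  Arden: 0.38 × 0.03 × 0.116 = 0.0013224
Sum = 0.0065984.
Largest term belongs to Eyre, so Eyre is most probable.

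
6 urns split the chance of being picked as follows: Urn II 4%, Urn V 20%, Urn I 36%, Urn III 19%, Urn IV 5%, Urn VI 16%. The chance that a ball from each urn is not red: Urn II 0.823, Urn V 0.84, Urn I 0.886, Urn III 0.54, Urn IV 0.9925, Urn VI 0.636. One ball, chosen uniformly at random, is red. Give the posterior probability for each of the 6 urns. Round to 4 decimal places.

Taking complements, P(red | each) = Urn II 0.177, Urn V 0.16, Urn I 0.114, Urn III 0.46, Urn IV 0.0075, Urn VI 0.364.
Prior × likelihood for each hypothesis:
  Urn II: 0.04 × 0.177 = 0.00708
  Urn V: 0.2 × 0.16 = 0.032
  Urn I: 0.36 × 0.114 = 0.04104
  Urn III: 0.19 × 0.46 = 0.0874
  Urn IV: 0.05 × 0.0075 = 0.000375
  Urn VI: 0.16 × 0.364 = 0.05824
Sum = 0.226135.
P(Urn II | red) = 0.00708/0.226135 ≈ 0.0313
P(Urn V | red) = 0.032/0.226135 ≈ 0.1415
P(Urn I | red) = 0.04104/0.226135 ≈ 0.1815
P(Urn III | red) = 0.0874/0.226135 ≈ 0.3865
P(Urn IV | red) = 0.000375/0.226135 ≈ 0.0017
P(Urn VI | red) = 0.05824/0.226135 ≈ 0.2575

Urn II 0.0313, Urn V 0.1415, Urn I 0.1815, Urn III 0.3865, Urn IV 0.0017, Urn VI 0.2575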